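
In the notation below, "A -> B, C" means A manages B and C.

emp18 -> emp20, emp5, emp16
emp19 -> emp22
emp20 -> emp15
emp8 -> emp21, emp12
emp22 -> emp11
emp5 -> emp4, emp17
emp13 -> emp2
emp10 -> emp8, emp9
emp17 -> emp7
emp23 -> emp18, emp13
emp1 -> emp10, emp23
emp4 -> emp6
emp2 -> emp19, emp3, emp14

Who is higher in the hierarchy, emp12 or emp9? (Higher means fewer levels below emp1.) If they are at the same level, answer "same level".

emp9

emp12 is 3 levels below emp1; emp9 is 2. emp9 is higher.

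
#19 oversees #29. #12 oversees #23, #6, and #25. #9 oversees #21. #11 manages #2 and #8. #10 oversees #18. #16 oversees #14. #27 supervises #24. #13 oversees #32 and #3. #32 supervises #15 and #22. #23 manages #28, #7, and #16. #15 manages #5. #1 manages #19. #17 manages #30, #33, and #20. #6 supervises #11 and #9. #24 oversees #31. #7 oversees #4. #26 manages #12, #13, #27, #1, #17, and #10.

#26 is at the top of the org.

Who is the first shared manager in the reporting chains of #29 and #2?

#29's chain of managers is #19, #1, #26. #2's chain of managers is #11, #6, #12, #26. The first manager that appears in both chains is #26.

#26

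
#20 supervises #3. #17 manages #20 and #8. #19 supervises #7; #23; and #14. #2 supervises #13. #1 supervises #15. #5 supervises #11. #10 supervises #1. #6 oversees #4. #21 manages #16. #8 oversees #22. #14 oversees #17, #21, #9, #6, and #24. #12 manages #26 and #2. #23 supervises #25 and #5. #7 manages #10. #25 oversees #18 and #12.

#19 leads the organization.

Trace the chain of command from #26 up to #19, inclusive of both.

#26 reports to #12. #12 reports to #25. #25 reports to #23. #23 reports to #19. #19 is at the top.

#26 -> #12 -> #25 -> #23 -> #19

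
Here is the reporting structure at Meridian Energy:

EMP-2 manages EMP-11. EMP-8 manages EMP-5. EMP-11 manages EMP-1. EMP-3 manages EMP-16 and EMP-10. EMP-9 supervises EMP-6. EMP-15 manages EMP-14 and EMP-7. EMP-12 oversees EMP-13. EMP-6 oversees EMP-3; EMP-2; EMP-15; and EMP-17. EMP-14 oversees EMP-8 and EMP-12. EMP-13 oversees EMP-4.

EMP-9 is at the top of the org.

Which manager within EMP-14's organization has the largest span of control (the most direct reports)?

EMP-14

Direct-report counts within EMP-14's organization: EMP-14 has 2; EMP-12 has 1; EMP-13 has 1; EMP-8 has 1. The largest is 2, held by EMP-14.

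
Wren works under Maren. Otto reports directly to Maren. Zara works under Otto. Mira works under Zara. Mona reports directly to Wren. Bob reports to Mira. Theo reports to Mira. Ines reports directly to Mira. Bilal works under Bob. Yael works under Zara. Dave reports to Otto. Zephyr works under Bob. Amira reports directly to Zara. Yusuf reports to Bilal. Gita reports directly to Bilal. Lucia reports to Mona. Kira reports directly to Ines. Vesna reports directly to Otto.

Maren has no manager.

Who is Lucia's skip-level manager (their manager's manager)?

Lucia reports to Mona, and Mona reports to Wren. So Lucia's skip-level manager is Wren.

Wren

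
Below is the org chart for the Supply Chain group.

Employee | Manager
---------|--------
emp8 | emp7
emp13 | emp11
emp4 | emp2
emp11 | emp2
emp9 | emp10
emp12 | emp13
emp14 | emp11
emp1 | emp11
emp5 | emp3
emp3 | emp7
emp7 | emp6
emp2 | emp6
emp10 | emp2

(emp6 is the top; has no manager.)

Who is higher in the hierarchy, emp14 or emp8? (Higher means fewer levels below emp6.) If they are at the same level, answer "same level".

emp8

emp14 is 3 levels below emp6; emp8 is 2. emp8 is higher.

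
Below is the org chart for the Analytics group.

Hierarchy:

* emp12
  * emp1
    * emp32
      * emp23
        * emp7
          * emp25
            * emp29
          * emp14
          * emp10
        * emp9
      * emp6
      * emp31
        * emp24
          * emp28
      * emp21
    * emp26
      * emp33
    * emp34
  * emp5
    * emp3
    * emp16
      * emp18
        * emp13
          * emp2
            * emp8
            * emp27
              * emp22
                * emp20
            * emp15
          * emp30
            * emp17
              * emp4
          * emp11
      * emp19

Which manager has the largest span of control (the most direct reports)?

emp32

Direct-report counts: emp12 has 2; emp5 has 2; emp16 has 2; emp18 has 1; emp13 has 3; emp30 has 1; emp17 has 1; emp2 has 3; emp27 has 1; emp22 has 1; emp1 has 3; emp26 has 1; emp32 has 4; emp31 has 1; emp24 has 1; emp23 has 2; emp7 has 3; emp25 has 1. The largest is 4, held by emp32.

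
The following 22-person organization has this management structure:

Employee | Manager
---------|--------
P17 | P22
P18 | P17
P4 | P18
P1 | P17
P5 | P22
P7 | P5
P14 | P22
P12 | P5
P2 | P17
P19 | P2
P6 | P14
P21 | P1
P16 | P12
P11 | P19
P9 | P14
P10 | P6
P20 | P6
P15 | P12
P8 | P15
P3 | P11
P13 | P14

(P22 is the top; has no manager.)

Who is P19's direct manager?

P19 reports directly to P2.

P2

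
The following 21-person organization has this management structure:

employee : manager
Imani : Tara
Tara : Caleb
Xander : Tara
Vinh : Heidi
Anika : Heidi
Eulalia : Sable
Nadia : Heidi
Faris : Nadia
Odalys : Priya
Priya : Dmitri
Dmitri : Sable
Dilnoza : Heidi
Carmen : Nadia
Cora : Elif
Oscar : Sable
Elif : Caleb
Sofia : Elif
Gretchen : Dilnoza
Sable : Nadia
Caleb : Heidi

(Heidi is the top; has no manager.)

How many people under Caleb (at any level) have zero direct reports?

4

The people in Caleb's organization with no one reporting to them are Sofia, Cora, Imani, Xander. That is 4.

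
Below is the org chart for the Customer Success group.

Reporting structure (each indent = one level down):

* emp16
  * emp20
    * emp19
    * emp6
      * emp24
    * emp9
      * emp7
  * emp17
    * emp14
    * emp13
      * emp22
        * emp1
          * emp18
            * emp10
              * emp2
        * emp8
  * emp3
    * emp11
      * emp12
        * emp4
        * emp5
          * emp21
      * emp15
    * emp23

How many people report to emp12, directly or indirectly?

emp12 directly manages emp4, emp5. emp4 has no reports. Under emp5: emp21 (1). So emp12's organization is 2 direct reports plus everyone under them: 1 + 2 = 3.

3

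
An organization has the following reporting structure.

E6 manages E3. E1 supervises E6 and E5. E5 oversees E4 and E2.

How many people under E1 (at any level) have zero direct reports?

3

The people in E1's organization with no one reporting to them are E2, E4, E3. That is 3.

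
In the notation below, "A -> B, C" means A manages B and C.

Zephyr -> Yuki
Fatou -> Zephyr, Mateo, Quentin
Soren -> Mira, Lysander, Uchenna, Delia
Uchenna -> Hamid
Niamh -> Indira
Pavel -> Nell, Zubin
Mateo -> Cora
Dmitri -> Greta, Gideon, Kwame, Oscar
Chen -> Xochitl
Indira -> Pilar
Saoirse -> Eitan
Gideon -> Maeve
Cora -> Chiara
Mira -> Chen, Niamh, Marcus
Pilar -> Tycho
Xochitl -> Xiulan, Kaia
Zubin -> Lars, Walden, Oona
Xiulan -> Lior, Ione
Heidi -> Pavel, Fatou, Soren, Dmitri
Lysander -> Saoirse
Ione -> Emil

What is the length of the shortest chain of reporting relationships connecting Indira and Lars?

Indira is 4 levels below Heidi, and Lars is 3 levels below Heidi (their lowest common manager). The shortest path runs up from Indira to Heidi and back down to Lars: 4 + 3 = 7 links.

7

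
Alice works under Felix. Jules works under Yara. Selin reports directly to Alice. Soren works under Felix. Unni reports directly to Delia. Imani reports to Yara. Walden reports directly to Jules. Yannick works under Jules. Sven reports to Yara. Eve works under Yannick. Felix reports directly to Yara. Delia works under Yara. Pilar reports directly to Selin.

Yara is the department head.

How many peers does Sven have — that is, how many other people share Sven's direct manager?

Sven reports to Yara. Yara's other direct reports are Jules, Imani, Delia, Felix — 4 peers.

4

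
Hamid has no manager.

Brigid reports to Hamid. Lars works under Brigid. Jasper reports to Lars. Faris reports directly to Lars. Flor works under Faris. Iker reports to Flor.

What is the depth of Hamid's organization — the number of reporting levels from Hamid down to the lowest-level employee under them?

The longest chain under Hamid runs Hamid → Brigid → Lars → Faris → Flor → Iker, which is 5 levels below Hamid.

5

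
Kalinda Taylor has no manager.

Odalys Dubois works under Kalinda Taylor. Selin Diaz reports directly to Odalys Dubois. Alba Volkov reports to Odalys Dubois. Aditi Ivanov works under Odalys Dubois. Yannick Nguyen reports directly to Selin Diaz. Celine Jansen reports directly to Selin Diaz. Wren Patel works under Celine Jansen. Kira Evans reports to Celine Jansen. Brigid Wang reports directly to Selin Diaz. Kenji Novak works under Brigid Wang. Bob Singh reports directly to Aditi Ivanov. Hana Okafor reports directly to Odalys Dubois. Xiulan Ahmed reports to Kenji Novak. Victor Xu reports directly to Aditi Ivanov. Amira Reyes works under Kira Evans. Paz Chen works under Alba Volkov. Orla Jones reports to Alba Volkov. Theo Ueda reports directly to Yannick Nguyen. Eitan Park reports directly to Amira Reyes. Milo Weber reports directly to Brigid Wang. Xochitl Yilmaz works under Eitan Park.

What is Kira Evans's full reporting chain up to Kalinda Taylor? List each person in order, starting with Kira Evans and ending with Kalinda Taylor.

Kira Evans reports to Celine Jansen. Celine Jansen reports to Selin Diaz. Selin Diaz reports to Odalys Dubois. Odalys Dubois reports to Kalinda Taylor. Kalinda Taylor is at the top.

Kira Evans -> Celine Jansen -> Selin Diaz -> Odalys Dubois -> Kalinda Taylor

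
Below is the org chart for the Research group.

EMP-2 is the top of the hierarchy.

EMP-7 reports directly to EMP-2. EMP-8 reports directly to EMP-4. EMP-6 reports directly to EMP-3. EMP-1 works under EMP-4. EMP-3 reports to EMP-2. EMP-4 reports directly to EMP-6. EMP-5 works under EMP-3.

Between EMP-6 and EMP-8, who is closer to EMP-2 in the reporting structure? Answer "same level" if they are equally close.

EMP-6

EMP-6 is 2 levels below EMP-2; EMP-8 is 4. EMP-6 is higher.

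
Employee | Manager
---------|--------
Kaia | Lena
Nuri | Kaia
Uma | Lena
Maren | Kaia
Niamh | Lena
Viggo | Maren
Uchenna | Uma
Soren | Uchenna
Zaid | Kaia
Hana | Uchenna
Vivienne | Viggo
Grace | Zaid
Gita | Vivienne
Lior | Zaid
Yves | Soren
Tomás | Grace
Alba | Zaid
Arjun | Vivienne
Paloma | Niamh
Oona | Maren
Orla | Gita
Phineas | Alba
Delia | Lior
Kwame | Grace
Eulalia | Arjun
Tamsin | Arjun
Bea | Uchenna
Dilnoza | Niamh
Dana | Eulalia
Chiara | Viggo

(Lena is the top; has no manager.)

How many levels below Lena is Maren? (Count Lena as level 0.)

2

Chain from Maren up to Lena: Maren → Kaia → Lena. That is 2 steps up, so Maren is 2 levels below Lena.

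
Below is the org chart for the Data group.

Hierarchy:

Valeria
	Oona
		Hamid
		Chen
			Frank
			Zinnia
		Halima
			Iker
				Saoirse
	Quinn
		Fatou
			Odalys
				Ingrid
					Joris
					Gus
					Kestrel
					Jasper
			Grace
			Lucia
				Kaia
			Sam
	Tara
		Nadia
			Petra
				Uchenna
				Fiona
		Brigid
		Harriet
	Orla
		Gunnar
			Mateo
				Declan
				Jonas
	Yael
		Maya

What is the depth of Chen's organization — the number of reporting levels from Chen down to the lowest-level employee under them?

The longest chain under Chen runs Chen → Zinnia, which is 1 level below Chen.

1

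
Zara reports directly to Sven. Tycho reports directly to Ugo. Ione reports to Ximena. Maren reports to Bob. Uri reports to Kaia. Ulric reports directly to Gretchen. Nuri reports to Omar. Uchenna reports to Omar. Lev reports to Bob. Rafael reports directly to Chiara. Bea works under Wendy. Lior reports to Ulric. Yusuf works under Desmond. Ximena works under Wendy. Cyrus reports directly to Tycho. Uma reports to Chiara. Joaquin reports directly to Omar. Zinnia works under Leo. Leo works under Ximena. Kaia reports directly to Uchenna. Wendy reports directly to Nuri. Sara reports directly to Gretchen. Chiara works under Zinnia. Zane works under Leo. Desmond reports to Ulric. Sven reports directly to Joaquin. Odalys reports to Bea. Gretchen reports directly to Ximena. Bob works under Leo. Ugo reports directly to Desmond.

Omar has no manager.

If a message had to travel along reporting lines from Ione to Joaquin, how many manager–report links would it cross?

5

Ione is 4 levels below Omar, and Joaquin is 1 level below Omar (their lowest common manager). The shortest path runs up from Ione to Omar and back down to Joaquin: 4 + 1 = 5 links.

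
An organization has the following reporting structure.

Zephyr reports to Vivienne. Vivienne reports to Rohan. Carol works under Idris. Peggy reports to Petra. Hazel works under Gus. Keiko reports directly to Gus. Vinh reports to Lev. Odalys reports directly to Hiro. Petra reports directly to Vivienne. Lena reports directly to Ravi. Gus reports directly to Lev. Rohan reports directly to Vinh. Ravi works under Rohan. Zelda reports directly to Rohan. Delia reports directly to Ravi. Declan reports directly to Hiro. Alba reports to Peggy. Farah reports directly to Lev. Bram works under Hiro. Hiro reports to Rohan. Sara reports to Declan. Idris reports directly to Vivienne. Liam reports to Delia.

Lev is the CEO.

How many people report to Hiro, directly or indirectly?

Hiro directly manages Declan, Odalys, Bram. Under Declan: Sara (1). Odalys has no reports. Bram has no reports. So Hiro's organization is 3 direct reports plus everyone under them: 2 + 1 + 1 = 4.

4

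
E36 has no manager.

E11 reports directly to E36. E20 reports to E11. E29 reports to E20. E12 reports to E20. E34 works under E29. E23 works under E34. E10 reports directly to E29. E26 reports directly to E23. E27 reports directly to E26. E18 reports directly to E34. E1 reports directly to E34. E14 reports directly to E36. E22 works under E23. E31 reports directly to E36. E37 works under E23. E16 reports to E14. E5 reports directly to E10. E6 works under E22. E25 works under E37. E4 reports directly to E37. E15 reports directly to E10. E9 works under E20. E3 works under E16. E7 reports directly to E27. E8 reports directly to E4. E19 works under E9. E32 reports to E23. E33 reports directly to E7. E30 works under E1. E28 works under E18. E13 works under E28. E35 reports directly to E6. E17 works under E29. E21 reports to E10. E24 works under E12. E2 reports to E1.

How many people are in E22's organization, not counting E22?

2

E22 directly manages E6. Under E6: E35 (1). That's 2 in total.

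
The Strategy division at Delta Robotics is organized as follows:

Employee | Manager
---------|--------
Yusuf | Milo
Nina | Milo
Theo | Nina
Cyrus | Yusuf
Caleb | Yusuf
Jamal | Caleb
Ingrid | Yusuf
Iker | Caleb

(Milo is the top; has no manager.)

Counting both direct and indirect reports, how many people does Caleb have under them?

Caleb directly manages Jamal, Iker. Jamal has no reports. Iker has no reports. So Caleb's organization is 2 direct reports plus everyone under them: 1 + 1 = 2.

2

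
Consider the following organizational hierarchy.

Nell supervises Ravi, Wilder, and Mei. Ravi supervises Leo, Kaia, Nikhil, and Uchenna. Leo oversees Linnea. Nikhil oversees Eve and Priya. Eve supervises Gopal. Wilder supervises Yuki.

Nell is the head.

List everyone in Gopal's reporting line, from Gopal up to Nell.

Gopal -> Eve -> Nikhil -> Ravi -> Nell

Gopal reports to Eve. Eve reports to Nikhil. Nikhil reports to Ravi. Ravi reports to Nell. Nell is at the top.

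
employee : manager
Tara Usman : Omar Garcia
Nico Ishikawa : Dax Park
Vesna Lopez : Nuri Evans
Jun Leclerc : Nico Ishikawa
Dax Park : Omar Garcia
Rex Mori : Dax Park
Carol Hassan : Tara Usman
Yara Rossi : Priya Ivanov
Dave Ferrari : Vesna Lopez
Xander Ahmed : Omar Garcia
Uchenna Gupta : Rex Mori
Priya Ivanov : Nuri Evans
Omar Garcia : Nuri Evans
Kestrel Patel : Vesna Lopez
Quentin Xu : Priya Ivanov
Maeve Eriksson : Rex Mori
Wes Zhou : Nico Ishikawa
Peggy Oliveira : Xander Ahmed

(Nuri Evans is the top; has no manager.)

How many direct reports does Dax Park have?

2

Dax Park directly manages Rex Mori, Nico Ishikawa. That is 2 direct reports.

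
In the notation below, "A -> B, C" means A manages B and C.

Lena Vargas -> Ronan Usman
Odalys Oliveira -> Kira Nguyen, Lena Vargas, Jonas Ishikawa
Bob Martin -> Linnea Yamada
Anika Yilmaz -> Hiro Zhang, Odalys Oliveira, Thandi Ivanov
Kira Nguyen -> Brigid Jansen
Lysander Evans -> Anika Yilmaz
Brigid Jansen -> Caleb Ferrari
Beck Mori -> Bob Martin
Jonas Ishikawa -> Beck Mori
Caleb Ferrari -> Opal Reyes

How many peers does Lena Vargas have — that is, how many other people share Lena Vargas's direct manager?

Lena Vargas reports to Odalys Oliveira. Odalys Oliveira's other direct reports are Kira Nguyen, Jonas Ishikawa — 2 peers.

2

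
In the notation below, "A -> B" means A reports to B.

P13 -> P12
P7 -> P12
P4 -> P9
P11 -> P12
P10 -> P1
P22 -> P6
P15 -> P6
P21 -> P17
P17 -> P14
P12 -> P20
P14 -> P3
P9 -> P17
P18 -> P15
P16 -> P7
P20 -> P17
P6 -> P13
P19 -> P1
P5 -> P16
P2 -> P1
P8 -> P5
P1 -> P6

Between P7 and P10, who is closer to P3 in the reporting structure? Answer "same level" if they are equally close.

P7

P7 is 5 levels below P3; P10 is 8. P7 is higher.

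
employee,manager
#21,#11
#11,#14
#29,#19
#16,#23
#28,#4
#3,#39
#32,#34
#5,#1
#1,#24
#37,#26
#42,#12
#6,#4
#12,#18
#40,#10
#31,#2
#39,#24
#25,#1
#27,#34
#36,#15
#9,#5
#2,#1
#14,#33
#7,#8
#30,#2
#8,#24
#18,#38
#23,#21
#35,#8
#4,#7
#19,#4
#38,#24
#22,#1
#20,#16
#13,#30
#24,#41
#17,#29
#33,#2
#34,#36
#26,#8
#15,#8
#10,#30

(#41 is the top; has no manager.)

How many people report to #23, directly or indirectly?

#23 directly manages #16. Under #16: #20 (1). That's 2 in total.

2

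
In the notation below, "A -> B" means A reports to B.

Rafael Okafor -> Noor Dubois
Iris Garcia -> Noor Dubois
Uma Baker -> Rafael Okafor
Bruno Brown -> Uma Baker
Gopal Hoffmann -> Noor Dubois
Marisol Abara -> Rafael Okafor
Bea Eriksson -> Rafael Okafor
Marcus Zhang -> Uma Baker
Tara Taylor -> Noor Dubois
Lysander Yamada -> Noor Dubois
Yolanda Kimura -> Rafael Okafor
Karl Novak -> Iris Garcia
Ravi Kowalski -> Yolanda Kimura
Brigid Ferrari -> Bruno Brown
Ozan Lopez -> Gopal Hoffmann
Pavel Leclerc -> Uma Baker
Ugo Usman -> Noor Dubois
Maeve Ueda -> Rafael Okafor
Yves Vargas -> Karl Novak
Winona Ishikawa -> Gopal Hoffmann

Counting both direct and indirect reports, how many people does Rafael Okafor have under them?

10

Rafael Okafor directly manages Uma Baker, Marisol Abara, Bea Eriksson, Yolanda Kimura, Maeve Ueda. Under Uma Baker: Pavel Leclerc, Marcus Zhang, Bruno Brown, Brigid Ferrari (4). Marisol Abara has no reports. Bea Eriksson has no reports. Under Yolanda Kimura: Ravi Kowalski (1). Maeve Ueda has no reports. So Rafael Okafor's organization is 5 direct reports plus everyone under them: 5 + 1 + 1 + 2 + 1 = 10.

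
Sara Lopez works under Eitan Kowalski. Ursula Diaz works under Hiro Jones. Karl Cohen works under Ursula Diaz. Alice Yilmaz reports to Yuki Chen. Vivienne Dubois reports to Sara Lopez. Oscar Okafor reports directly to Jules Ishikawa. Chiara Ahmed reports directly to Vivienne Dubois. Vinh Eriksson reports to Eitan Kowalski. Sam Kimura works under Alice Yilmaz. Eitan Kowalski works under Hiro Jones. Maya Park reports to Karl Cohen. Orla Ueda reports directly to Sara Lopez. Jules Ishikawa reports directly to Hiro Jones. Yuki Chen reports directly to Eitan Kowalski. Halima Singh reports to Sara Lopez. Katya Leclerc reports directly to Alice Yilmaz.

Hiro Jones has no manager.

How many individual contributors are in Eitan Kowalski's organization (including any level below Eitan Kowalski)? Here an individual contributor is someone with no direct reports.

6

The people in Eitan Kowalski's organization with no one reporting to them are Vinh Eriksson, Halima Singh, Orla Ueda, Chiara Ahmed, Katya Leclerc, Sam Kimura. That is 6.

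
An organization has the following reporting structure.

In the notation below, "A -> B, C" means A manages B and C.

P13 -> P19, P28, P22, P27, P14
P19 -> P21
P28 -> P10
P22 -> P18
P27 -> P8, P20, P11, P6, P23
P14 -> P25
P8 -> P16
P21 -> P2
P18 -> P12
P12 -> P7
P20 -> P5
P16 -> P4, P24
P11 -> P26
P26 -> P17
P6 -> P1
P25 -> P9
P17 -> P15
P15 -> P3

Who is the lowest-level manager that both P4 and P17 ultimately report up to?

P27

P4's chain of managers is P16, P8, P27, P13. P17's chain of managers is P26, P11, P27, P13. The first manager that appears in both chains is P27.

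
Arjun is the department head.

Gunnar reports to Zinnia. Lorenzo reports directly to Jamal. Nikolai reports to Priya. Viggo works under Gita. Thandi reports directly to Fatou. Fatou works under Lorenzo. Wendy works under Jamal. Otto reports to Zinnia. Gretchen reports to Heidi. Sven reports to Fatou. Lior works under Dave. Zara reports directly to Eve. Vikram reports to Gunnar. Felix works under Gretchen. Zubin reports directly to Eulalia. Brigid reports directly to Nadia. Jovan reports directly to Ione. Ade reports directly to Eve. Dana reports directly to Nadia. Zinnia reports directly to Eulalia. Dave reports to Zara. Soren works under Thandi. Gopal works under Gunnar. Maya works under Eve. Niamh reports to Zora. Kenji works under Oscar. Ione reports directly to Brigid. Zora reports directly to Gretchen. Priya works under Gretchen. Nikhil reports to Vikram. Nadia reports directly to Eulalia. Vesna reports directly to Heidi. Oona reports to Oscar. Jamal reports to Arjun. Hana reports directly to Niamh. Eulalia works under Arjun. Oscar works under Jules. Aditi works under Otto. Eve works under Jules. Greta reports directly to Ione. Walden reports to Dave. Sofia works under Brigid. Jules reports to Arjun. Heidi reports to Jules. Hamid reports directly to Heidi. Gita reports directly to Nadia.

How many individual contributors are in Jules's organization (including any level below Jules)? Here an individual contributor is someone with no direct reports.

The people in Jules's organization with no one reporting to them are Ade, Lior, Walden, Maya, Kenji, Oona, Vesna, Hamid, Hana, Felix, Nikolai. That is 11.

11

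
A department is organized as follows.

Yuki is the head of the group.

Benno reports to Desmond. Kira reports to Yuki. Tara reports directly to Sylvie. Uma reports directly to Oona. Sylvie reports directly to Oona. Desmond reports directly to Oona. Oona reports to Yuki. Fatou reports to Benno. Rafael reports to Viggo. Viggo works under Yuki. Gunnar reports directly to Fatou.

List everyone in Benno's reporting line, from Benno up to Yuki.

Benno reports to Desmond. Desmond reports to Oona. Oona reports to Yuki. Yuki is at the top.

Benno -> Desmond -> Oona -> Yuki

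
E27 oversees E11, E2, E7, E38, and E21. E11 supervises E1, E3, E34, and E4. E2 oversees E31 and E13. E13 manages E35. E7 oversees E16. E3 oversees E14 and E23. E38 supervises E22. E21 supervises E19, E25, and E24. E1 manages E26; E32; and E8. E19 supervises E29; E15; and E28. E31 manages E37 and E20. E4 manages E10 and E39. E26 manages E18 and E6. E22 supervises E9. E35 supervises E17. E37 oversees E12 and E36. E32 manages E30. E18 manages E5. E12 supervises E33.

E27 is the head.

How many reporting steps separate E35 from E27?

Chain from E35 up to E27: E35 → E13 → E2 → E27. That is 3 steps up, so E35 is 3 levels below E27.

3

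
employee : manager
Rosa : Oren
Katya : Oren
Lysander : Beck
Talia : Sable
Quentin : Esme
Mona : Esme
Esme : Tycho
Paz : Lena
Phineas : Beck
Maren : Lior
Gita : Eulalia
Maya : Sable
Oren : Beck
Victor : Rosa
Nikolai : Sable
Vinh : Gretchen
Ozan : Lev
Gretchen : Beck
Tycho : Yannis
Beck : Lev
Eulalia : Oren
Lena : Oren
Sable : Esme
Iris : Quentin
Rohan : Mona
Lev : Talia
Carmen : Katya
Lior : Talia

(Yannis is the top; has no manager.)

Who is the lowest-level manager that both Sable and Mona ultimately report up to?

Esme

Sable's chain of managers is Esme, Tycho, Yannis. Mona's chain of managers is Esme, Tycho, Yannis. The first manager that appears in both chains is Esme.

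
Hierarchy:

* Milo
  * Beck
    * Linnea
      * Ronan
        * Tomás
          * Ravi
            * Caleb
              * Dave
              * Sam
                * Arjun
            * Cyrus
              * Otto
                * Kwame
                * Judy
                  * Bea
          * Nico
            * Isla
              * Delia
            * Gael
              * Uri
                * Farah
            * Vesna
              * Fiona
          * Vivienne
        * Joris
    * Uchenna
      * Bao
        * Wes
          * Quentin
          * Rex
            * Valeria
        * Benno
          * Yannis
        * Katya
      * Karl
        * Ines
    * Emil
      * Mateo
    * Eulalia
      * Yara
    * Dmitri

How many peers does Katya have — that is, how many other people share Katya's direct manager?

Katya reports to Bao. Bao's other direct reports are Wes, Benno — 2 peers.

2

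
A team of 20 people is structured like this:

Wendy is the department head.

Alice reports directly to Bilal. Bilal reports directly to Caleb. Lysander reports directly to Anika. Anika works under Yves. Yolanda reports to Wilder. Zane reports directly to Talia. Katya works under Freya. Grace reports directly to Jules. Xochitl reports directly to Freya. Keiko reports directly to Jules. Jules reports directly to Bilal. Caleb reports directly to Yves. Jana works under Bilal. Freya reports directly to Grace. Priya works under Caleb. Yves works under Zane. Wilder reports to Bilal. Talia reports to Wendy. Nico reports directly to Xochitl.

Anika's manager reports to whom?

Zane

Anika reports to Yves, and Yves reports to Zane. So Anika's skip-level manager is Zane.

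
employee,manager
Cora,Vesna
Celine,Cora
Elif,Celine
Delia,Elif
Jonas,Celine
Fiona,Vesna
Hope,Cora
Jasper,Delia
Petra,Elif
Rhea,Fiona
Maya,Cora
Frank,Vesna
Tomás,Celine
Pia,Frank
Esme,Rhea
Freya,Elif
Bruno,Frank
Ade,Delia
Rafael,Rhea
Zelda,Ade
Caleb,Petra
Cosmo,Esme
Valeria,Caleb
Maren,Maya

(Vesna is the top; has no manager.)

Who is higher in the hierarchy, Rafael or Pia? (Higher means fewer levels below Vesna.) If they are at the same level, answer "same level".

Rafael is 3 levels below Vesna; Pia is 2. Pia is higher.

Pia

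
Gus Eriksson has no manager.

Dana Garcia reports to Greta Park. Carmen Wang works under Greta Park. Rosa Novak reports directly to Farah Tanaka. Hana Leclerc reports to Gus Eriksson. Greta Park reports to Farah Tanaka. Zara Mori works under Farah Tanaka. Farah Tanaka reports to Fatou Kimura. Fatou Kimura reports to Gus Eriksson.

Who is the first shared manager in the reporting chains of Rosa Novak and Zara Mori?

Rosa Novak's chain of managers is Farah Tanaka, Fatou Kimura, Gus Eriksson. Zara Mori's chain of managers is Farah Tanaka, Fatou Kimura, Gus Eriksson. The first manager that appears in both chains is Farah Tanaka.

Farah Tanaka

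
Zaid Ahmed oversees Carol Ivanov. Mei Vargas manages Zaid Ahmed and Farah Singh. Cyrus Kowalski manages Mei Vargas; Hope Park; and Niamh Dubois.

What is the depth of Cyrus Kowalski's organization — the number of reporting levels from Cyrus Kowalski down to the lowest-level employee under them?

The longest chain under Cyrus Kowalski runs Cyrus Kowalski → Mei Vargas → Zaid Ahmed → Carol Ivanov, which is 3 levels below Cyrus Kowalski.

3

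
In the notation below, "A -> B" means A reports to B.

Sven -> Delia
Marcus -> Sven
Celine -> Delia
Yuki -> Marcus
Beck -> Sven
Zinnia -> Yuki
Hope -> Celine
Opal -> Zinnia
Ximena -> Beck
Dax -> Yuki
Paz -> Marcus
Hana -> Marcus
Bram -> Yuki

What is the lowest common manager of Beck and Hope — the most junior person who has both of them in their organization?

Delia

Beck's chain of managers is Sven, Delia. Hope's chain of managers is Celine, Delia. The first manager that appears in both chains is Delia.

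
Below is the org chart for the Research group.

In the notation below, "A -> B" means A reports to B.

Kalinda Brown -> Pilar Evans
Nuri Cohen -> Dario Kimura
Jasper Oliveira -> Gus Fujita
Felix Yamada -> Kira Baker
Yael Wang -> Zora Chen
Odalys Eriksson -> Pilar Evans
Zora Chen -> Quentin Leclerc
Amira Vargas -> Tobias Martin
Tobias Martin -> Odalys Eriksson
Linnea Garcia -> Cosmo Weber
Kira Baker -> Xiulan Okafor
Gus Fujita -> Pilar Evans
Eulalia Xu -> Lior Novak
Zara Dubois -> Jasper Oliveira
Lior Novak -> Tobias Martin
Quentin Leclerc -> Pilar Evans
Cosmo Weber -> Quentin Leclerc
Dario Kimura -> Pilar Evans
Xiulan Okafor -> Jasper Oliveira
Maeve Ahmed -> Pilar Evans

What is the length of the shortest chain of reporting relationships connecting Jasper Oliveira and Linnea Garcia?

5

Jasper Oliveira is 2 levels below Pilar Evans, and Linnea Garcia is 3 levels below Pilar Evans (their lowest common manager). The shortest path runs up from Jasper Oliveira to Pilar Evans and back down to Linnea Garcia: 2 + 3 = 5 links.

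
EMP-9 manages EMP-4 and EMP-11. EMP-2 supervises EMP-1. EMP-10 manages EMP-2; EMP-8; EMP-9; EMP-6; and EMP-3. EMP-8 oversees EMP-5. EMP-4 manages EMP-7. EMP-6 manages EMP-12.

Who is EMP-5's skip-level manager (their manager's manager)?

EMP-10

EMP-5 reports to EMP-8, and EMP-8 reports to EMP-10. So EMP-5's skip-level manager is EMP-10.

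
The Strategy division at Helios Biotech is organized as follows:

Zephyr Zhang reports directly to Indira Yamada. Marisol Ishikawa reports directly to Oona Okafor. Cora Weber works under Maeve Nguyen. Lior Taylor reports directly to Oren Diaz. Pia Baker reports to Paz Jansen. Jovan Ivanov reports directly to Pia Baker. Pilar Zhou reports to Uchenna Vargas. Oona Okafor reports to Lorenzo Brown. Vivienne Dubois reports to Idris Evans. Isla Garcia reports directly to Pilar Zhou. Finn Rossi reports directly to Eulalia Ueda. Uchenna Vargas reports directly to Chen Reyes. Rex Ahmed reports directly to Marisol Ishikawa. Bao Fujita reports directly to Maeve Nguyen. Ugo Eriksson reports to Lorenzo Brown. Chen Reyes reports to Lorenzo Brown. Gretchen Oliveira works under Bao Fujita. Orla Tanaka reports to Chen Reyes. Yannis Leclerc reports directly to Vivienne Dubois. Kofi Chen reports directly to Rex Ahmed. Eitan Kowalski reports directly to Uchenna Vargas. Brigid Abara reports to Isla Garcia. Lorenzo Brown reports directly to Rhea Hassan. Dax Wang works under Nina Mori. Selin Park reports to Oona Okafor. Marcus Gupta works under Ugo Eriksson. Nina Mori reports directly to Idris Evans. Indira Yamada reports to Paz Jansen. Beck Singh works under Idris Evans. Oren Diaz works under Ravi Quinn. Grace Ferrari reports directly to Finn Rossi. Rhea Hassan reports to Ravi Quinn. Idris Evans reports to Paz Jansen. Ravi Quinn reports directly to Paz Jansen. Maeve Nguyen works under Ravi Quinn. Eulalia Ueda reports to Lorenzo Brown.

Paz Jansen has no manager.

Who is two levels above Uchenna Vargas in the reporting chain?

Uchenna Vargas reports to Chen Reyes, and Chen Reyes reports to Lorenzo Brown. So Uchenna Vargas's skip-level manager is Lorenzo Brown.

Lorenzo Brown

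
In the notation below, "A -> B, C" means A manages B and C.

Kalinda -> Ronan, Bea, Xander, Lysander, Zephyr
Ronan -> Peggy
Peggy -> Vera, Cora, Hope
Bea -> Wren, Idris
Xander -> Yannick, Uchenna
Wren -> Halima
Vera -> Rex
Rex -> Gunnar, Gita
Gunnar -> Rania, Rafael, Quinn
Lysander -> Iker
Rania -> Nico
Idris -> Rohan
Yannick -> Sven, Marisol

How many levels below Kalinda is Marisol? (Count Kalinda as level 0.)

3

Chain from Marisol up to Kalinda: Marisol → Yannick → Xander → Kalinda. That is 3 steps up, so Marisol is 3 levels below Kalinda.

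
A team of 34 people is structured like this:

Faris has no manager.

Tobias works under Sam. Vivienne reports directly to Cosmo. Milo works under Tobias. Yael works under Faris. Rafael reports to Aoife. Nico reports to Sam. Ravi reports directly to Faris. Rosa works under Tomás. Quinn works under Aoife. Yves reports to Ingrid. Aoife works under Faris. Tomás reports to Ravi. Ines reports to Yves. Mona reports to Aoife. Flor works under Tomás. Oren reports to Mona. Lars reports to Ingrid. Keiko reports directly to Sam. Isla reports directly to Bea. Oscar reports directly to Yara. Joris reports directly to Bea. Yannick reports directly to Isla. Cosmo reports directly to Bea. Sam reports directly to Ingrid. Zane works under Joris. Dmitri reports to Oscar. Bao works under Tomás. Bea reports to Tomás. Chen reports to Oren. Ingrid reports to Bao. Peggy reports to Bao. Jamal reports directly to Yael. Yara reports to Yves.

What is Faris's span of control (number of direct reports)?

3

Faris directly manages Ravi, Aoife, Yael. That is 3 direct reports.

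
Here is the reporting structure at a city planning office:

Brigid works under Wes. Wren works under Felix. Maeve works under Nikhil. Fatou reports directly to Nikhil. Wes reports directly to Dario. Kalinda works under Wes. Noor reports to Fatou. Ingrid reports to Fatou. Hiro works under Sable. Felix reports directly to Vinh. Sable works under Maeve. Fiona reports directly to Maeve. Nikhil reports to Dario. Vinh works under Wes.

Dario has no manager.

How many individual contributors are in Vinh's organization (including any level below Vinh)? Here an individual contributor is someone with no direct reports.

The only person in Vinh's organization with no one reporting to them is Wren. That is 1.

1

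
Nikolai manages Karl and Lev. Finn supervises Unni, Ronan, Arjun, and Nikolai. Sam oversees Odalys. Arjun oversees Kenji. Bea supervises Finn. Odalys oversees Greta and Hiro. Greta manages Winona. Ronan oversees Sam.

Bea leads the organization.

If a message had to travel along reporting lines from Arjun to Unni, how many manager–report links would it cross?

2

Arjun is 1 level below Finn, and Unni is 1 level below Finn (their lowest common manager). The shortest path runs up from Arjun to Finn and back down to Unni: 1 + 1 = 2 links.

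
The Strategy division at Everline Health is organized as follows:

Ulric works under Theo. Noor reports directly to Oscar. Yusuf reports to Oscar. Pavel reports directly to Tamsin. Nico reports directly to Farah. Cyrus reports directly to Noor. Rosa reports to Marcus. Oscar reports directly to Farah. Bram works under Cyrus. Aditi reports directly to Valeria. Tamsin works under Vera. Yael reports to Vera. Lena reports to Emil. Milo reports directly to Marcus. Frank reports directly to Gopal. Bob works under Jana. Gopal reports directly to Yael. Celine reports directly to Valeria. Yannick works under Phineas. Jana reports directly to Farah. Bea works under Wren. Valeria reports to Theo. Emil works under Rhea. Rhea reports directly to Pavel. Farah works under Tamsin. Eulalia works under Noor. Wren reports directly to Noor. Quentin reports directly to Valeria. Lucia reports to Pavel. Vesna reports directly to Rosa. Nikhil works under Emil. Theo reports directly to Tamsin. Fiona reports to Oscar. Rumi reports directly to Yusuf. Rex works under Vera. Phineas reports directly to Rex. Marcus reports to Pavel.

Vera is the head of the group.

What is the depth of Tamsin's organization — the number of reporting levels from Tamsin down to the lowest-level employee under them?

5

The longest chain under Tamsin runs Tamsin → Farah → Oscar → Noor → Cyrus → Bram, which is 5 levels below Tamsin.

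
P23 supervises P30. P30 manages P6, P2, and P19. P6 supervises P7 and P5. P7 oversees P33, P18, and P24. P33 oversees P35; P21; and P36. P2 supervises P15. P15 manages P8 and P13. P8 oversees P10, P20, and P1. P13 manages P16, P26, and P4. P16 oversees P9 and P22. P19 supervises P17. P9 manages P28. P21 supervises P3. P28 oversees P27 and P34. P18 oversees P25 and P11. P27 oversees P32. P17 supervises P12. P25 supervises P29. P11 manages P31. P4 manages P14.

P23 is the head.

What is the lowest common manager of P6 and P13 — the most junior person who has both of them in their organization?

P6's chain of managers is P30, P23. P13's chain of managers is P15, P2, P30, P23. The first manager that appears in both chains is P30.

P30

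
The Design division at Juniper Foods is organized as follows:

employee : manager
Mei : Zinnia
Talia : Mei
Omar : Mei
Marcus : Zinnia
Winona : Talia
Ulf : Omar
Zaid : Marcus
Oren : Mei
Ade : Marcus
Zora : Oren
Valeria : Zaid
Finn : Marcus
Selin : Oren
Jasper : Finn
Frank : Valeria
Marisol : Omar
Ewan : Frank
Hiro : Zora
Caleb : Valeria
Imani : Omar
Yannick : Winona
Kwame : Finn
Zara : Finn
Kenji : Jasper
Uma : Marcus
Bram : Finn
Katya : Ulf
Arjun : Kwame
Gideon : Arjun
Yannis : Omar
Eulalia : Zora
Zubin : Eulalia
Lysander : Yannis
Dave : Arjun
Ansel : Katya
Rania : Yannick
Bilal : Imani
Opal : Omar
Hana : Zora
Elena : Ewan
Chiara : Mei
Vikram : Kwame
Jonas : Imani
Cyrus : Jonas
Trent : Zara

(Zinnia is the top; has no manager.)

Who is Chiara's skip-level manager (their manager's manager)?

Chiara reports to Mei, and Mei reports to Zinnia. So Chiara's skip-level manager is Zinnia.

Zinnia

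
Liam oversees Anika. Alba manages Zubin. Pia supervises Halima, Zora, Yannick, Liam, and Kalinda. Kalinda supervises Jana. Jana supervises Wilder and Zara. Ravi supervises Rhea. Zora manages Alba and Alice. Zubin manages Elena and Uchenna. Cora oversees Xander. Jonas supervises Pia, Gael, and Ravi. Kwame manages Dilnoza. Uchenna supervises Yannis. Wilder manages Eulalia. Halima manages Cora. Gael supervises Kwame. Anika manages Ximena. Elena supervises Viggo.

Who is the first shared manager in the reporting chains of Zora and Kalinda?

Pia

Zora's chain of managers is Pia, Jonas. Kalinda's chain of managers is Pia, Jonas. The first manager that appears in both chains is Pia.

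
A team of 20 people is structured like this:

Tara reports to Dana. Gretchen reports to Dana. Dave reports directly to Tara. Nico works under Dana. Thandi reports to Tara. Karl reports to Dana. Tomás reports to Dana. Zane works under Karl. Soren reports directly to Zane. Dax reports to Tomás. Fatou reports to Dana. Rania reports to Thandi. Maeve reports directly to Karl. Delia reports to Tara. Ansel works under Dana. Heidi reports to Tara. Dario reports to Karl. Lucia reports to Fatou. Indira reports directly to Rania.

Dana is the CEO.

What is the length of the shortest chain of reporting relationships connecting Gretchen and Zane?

3

Gretchen is 1 level below Dana, and Zane is 2 levels below Dana (their lowest common manager). The shortest path runs up from Gretchen to Dana and back down to Zane: 1 + 2 = 3 links.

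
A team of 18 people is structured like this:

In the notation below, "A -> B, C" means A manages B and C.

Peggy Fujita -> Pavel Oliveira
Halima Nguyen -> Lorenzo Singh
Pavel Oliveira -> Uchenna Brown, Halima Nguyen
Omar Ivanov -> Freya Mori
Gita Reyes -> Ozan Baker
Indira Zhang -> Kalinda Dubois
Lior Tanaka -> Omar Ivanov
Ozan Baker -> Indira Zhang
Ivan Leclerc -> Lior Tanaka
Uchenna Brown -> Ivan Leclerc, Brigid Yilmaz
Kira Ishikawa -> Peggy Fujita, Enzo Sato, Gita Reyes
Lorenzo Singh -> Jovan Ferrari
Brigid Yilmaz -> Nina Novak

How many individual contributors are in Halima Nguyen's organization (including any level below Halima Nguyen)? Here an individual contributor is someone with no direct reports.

1

The only person in Halima Nguyen's organization with no one reporting to them is Jovan Ferrari. That is 1.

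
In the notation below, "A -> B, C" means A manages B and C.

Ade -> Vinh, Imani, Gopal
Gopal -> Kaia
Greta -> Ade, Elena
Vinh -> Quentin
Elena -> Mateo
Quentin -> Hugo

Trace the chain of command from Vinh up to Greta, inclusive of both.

Vinh reports to Ade. Ade reports to Greta. Greta is at the top.

Vinh -> Ade -> Greta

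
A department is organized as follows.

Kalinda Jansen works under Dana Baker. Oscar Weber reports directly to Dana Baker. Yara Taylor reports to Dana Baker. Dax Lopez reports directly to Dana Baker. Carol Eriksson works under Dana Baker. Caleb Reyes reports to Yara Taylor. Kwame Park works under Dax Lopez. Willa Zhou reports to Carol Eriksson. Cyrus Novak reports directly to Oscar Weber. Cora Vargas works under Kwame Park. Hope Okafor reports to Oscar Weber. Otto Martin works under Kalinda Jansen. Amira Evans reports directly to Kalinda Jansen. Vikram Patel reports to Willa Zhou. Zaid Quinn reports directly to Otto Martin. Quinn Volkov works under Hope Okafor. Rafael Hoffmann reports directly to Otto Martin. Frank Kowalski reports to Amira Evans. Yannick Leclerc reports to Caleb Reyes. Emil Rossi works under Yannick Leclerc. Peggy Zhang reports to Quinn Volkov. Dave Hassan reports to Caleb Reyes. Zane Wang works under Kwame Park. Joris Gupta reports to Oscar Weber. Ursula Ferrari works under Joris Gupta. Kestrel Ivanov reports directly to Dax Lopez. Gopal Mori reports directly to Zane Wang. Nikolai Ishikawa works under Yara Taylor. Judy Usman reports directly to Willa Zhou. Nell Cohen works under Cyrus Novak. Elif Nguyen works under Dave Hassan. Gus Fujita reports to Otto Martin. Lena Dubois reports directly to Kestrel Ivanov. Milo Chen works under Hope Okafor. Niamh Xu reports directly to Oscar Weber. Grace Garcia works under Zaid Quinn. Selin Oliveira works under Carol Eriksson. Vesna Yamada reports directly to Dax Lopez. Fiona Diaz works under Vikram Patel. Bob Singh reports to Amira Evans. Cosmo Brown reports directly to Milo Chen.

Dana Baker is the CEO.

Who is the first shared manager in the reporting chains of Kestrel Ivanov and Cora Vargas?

Kestrel Ivanov's chain of managers is Dax Lopez, Dana Baker. Cora Vargas's chain of managers is Kwame Park, Dax Lopez, Dana Baker. The first manager that appears in both chains is Dax Lopez.

Dax Lopez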